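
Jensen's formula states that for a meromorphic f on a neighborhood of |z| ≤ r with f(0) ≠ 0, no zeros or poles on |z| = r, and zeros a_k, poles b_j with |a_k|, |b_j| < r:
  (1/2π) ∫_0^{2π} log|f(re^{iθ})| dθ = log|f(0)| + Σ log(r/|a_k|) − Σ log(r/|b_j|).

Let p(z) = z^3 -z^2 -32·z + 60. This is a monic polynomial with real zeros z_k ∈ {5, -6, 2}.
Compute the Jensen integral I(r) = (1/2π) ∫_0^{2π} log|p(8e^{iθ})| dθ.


Zeros: -6, 2, 5; r = 8.
Inside |z| < r: -6, 2, 5. Outside (|z| ≥ r): ∅.
p(0) = 60, so log|p(0)| = log(60) = 4.0943.
Apply Jensen: I(r) = log|p(0)| + Σ_k log(r/|z_k|), summed over zeros inside |z| < r.
  log(r/|z_k|) for z_k = 5: log(8/5) = 0.4700
  log(r/|z_k|) for z_k = -6: log(8/6) = 0.2877
  log(r/|z_k|) for z_k = 2: log(8/2) = 1.3863
Sum over inside zeros: 2.1440.
I(r) = log|p(0)| + (inside sum) = 4.0943 + 2.1440 = 6.2383.
Closed form (all zeros inside, monic): I(r) = n·log(r) = 3·log(8) = 6.2383. ✓

I(r) ≈ 6.2383.


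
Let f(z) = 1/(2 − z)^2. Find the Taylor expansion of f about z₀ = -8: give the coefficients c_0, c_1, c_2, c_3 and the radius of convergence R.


Let w = z − z₀, so z = z₀ + w.
Then 2 − z = 2 − (z₀ + w) = (2 − z₀) − w = 10 − w.
f(z) = 1/(10 − w)^2 = (1/(10)^2) · (1 − w/(10))^{−2}.
By the binomial series (1−u)^{−2} = Σ_{n≥0} C(n+1, 1) u^n for |u|<1, with u = w/(10):
  c_n = C(n+1, 1) / (10)^(n+2).
  c_0 = 1/(10)^2 = 1/100.
  c_1 = 2/(10)^3 = 1/500.
  c_2 = 3/(10)^4 = 3/10000.
  c_3 = 4/(10)^5 = 1/25000.
The series is valid for |w/d| < 1, i.e. |z − z₀| < |d|.
Radius of convergence: R = |2 − z₀| = |10| = 10 (distance from z₀ to the singularity z = 2).

c_0 = 1/100, c_1 = 1/500, c_2 = 3/10000, c_3 = 1/25000; R = 10.


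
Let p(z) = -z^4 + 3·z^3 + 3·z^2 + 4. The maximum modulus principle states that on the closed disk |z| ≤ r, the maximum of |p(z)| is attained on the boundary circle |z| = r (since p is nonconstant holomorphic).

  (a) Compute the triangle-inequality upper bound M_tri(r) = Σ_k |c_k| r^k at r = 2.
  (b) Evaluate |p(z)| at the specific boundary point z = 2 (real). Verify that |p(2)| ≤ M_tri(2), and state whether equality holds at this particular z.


Coefficients: c_0 = 4, c_1 = 0, c_2 = 3, c_3 = 3, c_4 = -1. Radius r = 2.
Part (a). Triangle bound: M_tri(r) = Σ_k |c_k| r^k
  = |4|·2^0 + |0|·2^1 + |3|·2^2 + |3|·2^3 + |-1|·2^4
  = 4 + 0 + 12 + 24 + 16 = 56.
This bounds M(r) := max_{|z|=r} |p(z)| from above; equality holds iff all terms c_k z^k can be made to align in phase at a single z on |z|=r.
Part (b). At z = 2 (real, on the circle |z| = r):
  p(2) = (4)·2^0 + (0)·2^1 + (3)·2^2 + (3)·2^3 + (-1)·2^4 = 24.
  |p(2)| = 24.
Check: |p(2)| = 24 ≤ 56 = M_tri(2). ✓ Equality does not hold at z = 2 (the coefficients have mixed signs, so the terms do not all align in phase there).

M_tri(2) = 56; |p(2)| = 24; equality at z=2: no.


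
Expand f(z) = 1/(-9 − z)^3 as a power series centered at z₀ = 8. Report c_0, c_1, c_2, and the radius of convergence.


Let w = z − z₀, so z = z₀ + w.
Then -9 − z = -9 − (z₀ + w) = (-9 − z₀) − w = -17 − w.
f(z) = 1/(-17 − w)^3 = (1/(-17)^3) · (1 − w/(-17))^{−3}.
By the binomial series (1−u)^{−3} = Σ_{n≥0} C(n+2, 2) u^n for |u|<1, with u = w/(-17):
  c_n = C(n+2, 2) / (-17)^(n+3).
  c_0 = 1/(-17)^3 = -1/4913.
  c_1 = 3/(-17)^4 = 3/83521.
  c_2 = 6/(-17)^5 = -6/1419857.
The series is valid for |w/d| < 1, i.e. |z − z₀| < |d|.
Radius of convergence: R = |-9 − z₀| = |-17| = 17 (distance from z₀ to the singularity z = -9).

c_0 = -1/4913, c_1 = 3/83521, c_2 = -6/1419857; R = 17.


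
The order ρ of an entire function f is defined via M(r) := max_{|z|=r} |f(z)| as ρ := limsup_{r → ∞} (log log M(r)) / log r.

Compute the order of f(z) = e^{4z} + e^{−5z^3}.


Each summand is entire of order 1 and 3 respectively (as in the single-exponential case). The order of a sum is at most the max of the orders, so ρ ≤ 3. For the lower bound: on |z|=r choose arg z so that -5z^3 is real positive; then |e^{-5z^3}| = e^{5r^3} while |e^{4z}| ≤ e^{4r^1} = o(e^{5r^3}). So |f| ≥ e^{5r^3}(1 − o(1)) and ρ ≥ 3. Hence ρ = max(1, 3) = 3.
Therefore ρ = 3.

Order ρ = 3.


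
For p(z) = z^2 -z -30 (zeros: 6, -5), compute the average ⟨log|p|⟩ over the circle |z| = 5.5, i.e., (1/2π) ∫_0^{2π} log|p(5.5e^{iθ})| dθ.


Zeros: -5, 6; r = 5.5.
Inside |z| < r: -5. Outside (|z| ≥ r): 6.
p(0) = -30, so log|p(0)| = log(30) = 3.4012.
Apply Jensen: I(r) = log|p(0)| + Σ_k log(r/|z_k|), summed over zeros inside |z| < r.
  log(r/|z_k|) for z_k = -5: log(5.5/5) = 0.0953
  Outside zeros (6) contribute nothing to the Jensen sum.
Sum over inside zeros: 0.0953.
I(r) = log|p(0)| + (inside sum) = 3.4012 + 0.0953 = 3.4965.
Note: since some zeros are outside |z| ≤ r, the simplified n·log(r) form does NOT apply — only the inside zeros contribute.

I(r) ≈ 3.4965.


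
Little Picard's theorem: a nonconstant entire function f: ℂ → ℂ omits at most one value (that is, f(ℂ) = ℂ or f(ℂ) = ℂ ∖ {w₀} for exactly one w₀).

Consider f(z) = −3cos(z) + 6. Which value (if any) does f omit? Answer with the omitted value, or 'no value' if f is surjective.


Little Picard bounds the complement of f(ℂ) to at most one point.
cos is entire and surjective onto ℂ: for every w ∈ ℂ, cos(ζ) = w has a solution ζ ∈ ℂ (e.g., via the complex inverse arccos). With ζ = z this gives z = ζ/(1). Then -3·cos(z) takes every value in -3·ℂ = ℂ, and adding 6 is a bijection of ℂ. So f is surjective and omits no value. (Note: only on the real line is cos bounded by [−1, 1].)

Omitted value: no value.


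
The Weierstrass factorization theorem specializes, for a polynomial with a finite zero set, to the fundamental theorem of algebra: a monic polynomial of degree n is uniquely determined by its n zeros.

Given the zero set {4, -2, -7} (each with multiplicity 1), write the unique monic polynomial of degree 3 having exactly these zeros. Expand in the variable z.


The polynomial is p(z) = ∏_{α ∈ S} (z − α), where S = {4, -2, -7}.
Expanding the product yields: p(z) = z^3 + 5·z^2 -22·z -56.
The resulting polynomial has degree 3 and real coefficients as required.

p(z) = z^3 + 5·z^2 -22·z -56.


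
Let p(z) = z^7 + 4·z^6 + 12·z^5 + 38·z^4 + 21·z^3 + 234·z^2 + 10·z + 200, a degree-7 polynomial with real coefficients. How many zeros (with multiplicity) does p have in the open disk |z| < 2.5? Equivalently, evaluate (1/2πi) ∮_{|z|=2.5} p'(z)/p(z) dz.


The zeros of p are: -4, (1 + 2i), (1 - 2i), (-1 + 3i), (-1 - 3i), (0 + 1i), (0 - 1i).
Their magnitudes are: 4, 2.236, 2.236, 3.162, 3.162, 1, 1.
Zeros with |z| < R = 2.5: (1 + 2i), (1 - 2i), (0 + 1i), (0 - 1i).
Count = 4.
By the argument principle, (1/2πi) ∮_{|z|=R} p'(z)/p(z) dz equals exactly this count.

Number of zeros inside |z| < 2.5: 4.


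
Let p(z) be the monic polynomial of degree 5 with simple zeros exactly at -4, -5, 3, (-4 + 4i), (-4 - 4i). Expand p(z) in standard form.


The polynomial is p(z) = ∏_{α ∈ S} (z − α), where S = {-4, -5, 3, (-4 + 4i), (-4 - 4i)}.
Expanding the product yields: p(z) = z^5 + 14·z^4 + 73·z^3 + 76·z^2 -704·z -1920.
Note conjugate pairs combine to real quadratics: (z − (-4+4i))(z − (-4−4i)) = z² + 8z + 32.
The resulting polynomial has degree 5 and real coefficients as required.

p(z) = z^5 + 14·z^4 + 73·z^3 + 76·z^2 -704·z -1920.


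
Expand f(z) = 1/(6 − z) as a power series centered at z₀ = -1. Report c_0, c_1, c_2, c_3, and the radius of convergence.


Let w = z − z₀, so z = z₀ + w.
Then 6 − z = 6 − (z₀ + w) = (6 − z₀) − w = 7 − w.
f(z) = 1/(7 − w) = (1/(7)) · 1/(1 − w/(7)) = Σ_{n≥0} w^n / (7)^(n+1).
So c_n = 1/(7)^(n+1):
  c_0 = 1/(7)^1 = 1/7.
  c_1 = 1/(7)^2 = 1/49.
  c_2 = 1/(7)^3 = 1/343.
  c_3 = 1/(7)^4 = 1/2401.
The series is valid for |w/d| < 1, i.e. |z − z₀| < |d|.
Radius of convergence: R = |6 − z₀| = |7| = 7 (distance from z₀ to the singularity z = 6).

c_0 = 1/7, c_1 = 1/49, c_2 = 1/343, c_3 = 1/2401; R = 7.


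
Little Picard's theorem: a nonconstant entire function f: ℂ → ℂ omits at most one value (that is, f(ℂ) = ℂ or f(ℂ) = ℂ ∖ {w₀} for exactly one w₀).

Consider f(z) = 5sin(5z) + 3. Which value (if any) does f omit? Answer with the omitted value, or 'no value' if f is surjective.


Little Picard bounds the complement of f(ℂ) to at most one point.
sin is entire and surjective onto ℂ: for every w ∈ ℂ, sin(ζ) = w has a solution ζ ∈ ℂ (e.g., via the complex inverse arcsin). With ζ = 5z this gives z = ζ/(5). Then 5·sin(5z) takes every value in 5·ℂ = ℂ, and adding 3 is a bijection of ℂ. So f is surjective and omits no value. (Note: only on the real line is sin bounded by [−1, 1].)

Omitted value: no value.


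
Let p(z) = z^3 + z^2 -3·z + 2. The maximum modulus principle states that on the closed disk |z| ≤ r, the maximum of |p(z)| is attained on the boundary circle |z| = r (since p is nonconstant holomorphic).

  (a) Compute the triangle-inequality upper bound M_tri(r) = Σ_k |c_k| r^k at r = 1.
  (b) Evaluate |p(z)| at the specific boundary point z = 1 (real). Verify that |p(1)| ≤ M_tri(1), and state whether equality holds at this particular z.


Coefficients: c_0 = 2, c_1 = -3, c_2 = 1, c_3 = 1. Radius r = 1.
Part (a). Triangle bound: M_tri(r) = Σ_k |c_k| r^k
  = |2|·1^0 + |-3|·1^1 + |1|·1^2 + |1|·1^3
  = 2 + 3 + 1 + 1 = 7.
This bounds M(r) := max_{|z|=r} |p(z)| from above; equality holds iff all terms c_k z^k can be made to align in phase at a single z on |z|=r.
Part (b). At z = 1 (real, on the circle |z| = r):
  p(1) = (2)·1^0 + (-3)·1^1 + (1)·1^2 + (1)·1^3 = 1.
  |p(1)| = 1.
Check: |p(1)| = 1 ≤ 7 = M_tri(1). ✓ Equality does not hold at z = 1 (the coefficients have mixed signs, so the terms do not all align in phase there).

M_tri(1) = 7; |p(1)| = 1; equality at z=1: no.


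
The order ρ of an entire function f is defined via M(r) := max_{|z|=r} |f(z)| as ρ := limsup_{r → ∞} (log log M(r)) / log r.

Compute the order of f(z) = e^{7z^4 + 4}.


|e^{7z^4 + 4}| = e^{Re(7·z^4) + 4} ≤ e^{7|z|^4 + 4} = e^{7r^4 + 4} on |z| = r, so ρ ≤ 4. Choosing z on |z|=r so that 7·z^4 is real positive (always possible by picking arg z appropriately) gives |f(z)| = e^{7r^4 + 4}, matching the bound. The additive constant 4 does not affect log log M(r) ~ 4·log r. Hence ρ = 4.
Therefore ρ = 4.

Order ρ = 4.


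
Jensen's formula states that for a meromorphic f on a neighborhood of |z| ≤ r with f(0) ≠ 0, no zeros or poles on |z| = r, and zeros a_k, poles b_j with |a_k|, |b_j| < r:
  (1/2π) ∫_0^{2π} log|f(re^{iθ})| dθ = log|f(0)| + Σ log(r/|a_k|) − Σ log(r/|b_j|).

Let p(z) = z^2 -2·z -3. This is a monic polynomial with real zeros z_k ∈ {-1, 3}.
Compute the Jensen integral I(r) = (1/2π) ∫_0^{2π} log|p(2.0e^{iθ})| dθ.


Zeros: -1, 3; r = 2.0.
Inside |z| < r: -1. Outside (|z| ≥ r): 3.
p(0) = -3, so log|p(0)| = log(3) = 1.0986.
Apply Jensen: I(r) = log|p(0)| + Σ_k log(r/|z_k|), summed over zeros inside |z| < r.
  log(r/|z_k|) for z_k = -1: log(2.0/1) = 0.6931
  Outside zeros (3) contribute nothing to the Jensen sum.
Sum over inside zeros: 0.6931.
I(r) = log|p(0)| + (inside sum) = 1.0986 + 0.6931 = 1.7918.
Note: since some zeros are outside |z| ≤ r, the simplified n·log(r) form does NOT apply — only the inside zeros contribute.

I(r) ≈ 1.7918.


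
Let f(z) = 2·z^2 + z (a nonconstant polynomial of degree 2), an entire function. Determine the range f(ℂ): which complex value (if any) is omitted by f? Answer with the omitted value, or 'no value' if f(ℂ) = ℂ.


Little Picard bounds the complement of f(ℂ) to at most one point.
For every w ∈ ℂ, the equation p(z) − w = 0 is a nonconstant polynomial in z and hence has at least one root by the fundamental theorem of algebra. So p is surjective onto ℂ, omitting no value.

Omitted value: no value.


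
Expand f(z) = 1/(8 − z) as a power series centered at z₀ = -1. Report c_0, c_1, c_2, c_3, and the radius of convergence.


Let w = z − z₀, so z = z₀ + w.
Then 8 − z = 8 − (z₀ + w) = (8 − z₀) − w = 9 − w.
f(z) = 1/(9 − w) = (1/(9)) · 1/(1 − w/(9)) = Σ_{n≥0} w^n / (9)^(n+1).
So c_n = 1/(9)^(n+1):
  c_0 = 1/(9)^1 = 1/9.
  c_1 = 1/(9)^2 = 1/81.
  c_2 = 1/(9)^3 = 1/729.
  c_3 = 1/(9)^4 = 1/6561.
The series is valid for |w/d| < 1, i.e. |z − z₀| < |d|.
Radius of convergence: R = |8 − z₀| = |9| = 9 (distance from z₀ to the singularity z = 8).

c_0 = 1/9, c_1 = 1/81, c_2 = 1/729, c_3 = 1/6561; R = 9.


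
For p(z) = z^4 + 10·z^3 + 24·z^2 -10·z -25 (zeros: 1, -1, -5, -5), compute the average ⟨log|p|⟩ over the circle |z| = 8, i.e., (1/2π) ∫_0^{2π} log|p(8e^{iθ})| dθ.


Zeros: -5, -5, -1, 1; r = 8.
Inside |z| < r: -5, -5, -1, 1. Outside (|z| ≥ r): ∅.
p(0) = -25, so log|p(0)| = log(25) = 3.2189.
Apply Jensen: I(r) = log|p(0)| + Σ_k log(r/|z_k|), summed over zeros inside |z| < r.
  log(r/|z_k|) for z_k = 1: log(8/1) = 2.0794
  log(r/|z_k|) for z_k = -1: log(8/1) = 2.0794
  log(r/|z_k|) for z_k = -5: log(8/5) = 0.4700
  log(r/|z_k|) for z_k = -5: log(8/5) = 0.4700
Sum over inside zeros: 5.0989.
I(r) = log|p(0)| + (inside sum) = 3.2189 + 5.0989 = 8.3178.
Closed form (all zeros inside, monic): I(r) = n·log(r) = 4·log(8) = 8.3178. ✓

I(r) ≈ 8.3178.


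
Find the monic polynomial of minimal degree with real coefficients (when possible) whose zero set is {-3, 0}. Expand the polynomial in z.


The polynomial is p(z) = ∏_{α ∈ S} (z − α), where S = {-3, 0}.
Expanding the product yields: p(z) = z^2 + 3·z.
The resulting polynomial has degree 2 and real coefficients as required.

p(z) = z^2 + 3·z.


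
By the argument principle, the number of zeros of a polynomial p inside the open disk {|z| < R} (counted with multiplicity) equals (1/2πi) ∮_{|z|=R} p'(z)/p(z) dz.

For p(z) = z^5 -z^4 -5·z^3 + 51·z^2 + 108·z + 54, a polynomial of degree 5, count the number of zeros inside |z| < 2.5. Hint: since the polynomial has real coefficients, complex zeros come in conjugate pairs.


The zeros of p are: -3, (3 + 3i), (3 - 3i), -1, -1.
Their magnitudes are: 3, 4.243, 4.243, 1, 1.
Zeros with |z| < R = 2.5: -1, -1.
Count = 2.
By the argument principle, (1/2πi) ∮_{|z|=R} p'(z)/p(z) dz equals exactly this count.

Number of zeros inside |z| < 2.5: 2.


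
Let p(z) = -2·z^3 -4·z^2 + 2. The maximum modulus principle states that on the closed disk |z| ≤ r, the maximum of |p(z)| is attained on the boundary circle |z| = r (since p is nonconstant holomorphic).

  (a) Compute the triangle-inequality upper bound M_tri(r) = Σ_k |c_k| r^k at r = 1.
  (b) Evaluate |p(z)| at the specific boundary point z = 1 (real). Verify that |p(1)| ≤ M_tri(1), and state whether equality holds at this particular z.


Coefficients: c_0 = 2, c_1 = 0, c_2 = -4, c_3 = -2. Radius r = 1.
Part (a). Triangle bound: M_tri(r) = Σ_k |c_k| r^k
  = |2|·1^0 + |0|·1^1 + |-4|·1^2 + |-2|·1^3
  = 2 + 0 + 4 + 2 = 8.
This bounds M(r) := max_{|z|=r} |p(z)| from above; equality holds iff all terms c_k z^k can be made to align in phase at a single z on |z|=r.
Part (b). At z = 1 (real, on the circle |z| = r):
  p(1) = (2)·1^0 + (0)·1^1 + (-4)·1^2 + (-2)·1^3 = -4.
  |p(1)| = 4.
Check: |p(1)| = 4 ≤ 8 = M_tri(1). ✓ Equality does not hold at z = 1 (the coefficients have mixed signs, so the terms do not all align in phase there).

M_tri(1) = 8; |p(1)| = 4; equality at z=1: no.


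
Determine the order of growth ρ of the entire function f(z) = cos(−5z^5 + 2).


Write cos(w) = (e^{iw} ± e^{−iw})/(2 or 2i), so |cos(w)| ≤ e^{|w|}. With w = −5z^5 + 2, |w| ≤ 5r^5 + 2 on |z|=r, giving M(r) ≤ e^{5r^5 + 2} and ρ ≤ 5. For the lower bound, choose z on |z|=r with -5z^5 purely imaginary of modulus 5r^5; then |cos(−5z^5 + 2)| grows like e^{5r^5}/2, so ρ ≥ 5. Hence ρ = 5.
Therefore ρ = 5.

Order ρ = 5.


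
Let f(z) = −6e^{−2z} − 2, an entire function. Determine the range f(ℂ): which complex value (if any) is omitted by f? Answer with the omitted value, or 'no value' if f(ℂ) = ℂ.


Little Picard bounds the complement of f(ℂ) to at most one point.
e^{−2z} is never zero on ℂ, so -6·e^{−2z} takes every value in ℂ ∖ {0}. Adding -2 shifts the range to ℂ ∖ {-2}. Thus f omits exactly the value -2.

Omitted value: -2.


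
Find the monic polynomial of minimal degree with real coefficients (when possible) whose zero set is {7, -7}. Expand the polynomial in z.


The polynomial is p(z) = ∏_{α ∈ S} (z − α), where S = {7, -7}.
Expanding the product yields: p(z) = z^2 -49.
The resulting polynomial has degree 2 and real coefficients as required.

p(z) = z^2 -49.


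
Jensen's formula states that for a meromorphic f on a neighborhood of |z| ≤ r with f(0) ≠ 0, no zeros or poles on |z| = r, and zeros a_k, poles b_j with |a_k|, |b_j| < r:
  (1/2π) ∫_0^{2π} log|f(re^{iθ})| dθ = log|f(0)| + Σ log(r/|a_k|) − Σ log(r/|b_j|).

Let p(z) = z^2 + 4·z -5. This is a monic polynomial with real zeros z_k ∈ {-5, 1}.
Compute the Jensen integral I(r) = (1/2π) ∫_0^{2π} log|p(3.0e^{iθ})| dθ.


Zeros: -5, 1; r = 3.0.
Inside |z| < r: 1. Outside (|z| ≥ r): -5.
p(0) = -5, so log|p(0)| = log(5) = 1.6094.
Apply Jensen: I(r) = log|p(0)| + Σ_k log(r/|z_k|), summed over zeros inside |z| < r.
  log(r/|z_k|) for z_k = 1: log(3.0/1) = 1.0986
  Outside zeros (-5) contribute nothing to the Jensen sum.
Sum over inside zeros: 1.0986.
I(r) = log|p(0)| + (inside sum) = 1.6094 + 1.0986 = 2.7081.
Note: since some zeros are outside |z| ≤ r, the simplified n·log(r) form does NOT apply — only the inside zeros contribute.

I(r) ≈ 2.7081.


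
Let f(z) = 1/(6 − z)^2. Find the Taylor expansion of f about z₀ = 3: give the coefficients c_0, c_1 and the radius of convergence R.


Let w = z − z₀, so z = z₀ + w.
Then 6 − z = 6 − (z₀ + w) = (6 − z₀) − w = 3 − w.
f(z) = 1/(3 − w)^2 = (1/(3)^2) · (1 − w/(3))^{−2}.
By the binomial series (1−u)^{−2} = Σ_{n≥0} C(n+1, 1) u^n for |u|<1, with u = w/(3):
  c_n = C(n+1, 1) / (3)^(n+2).
  c_0 = 1/(3)^2 = 1/9.
  c_1 = 2/(3)^3 = 2/27.
The series is valid for |w/d| < 1, i.e. |z − z₀| < |d|.
Radius of convergence: R = |6 − z₀| = |3| = 3 (distance from z₀ to the singularity z = 6).

c_0 = 1/9, c_1 = 2/27; R = 3.


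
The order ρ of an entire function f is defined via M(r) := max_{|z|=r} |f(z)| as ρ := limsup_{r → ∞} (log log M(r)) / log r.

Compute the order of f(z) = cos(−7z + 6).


cos(w) is a linear combination of e^{iw} and e^{−iw} (or e^w, e^{−w} in the hyperbolic case), so |cos(w)| ≤ e^{|w|}. With w = −7z + 6, |w| ≤ 7|z| + 6 = 7r + 6 on |z| = r, giving M(r) ≤ e^{7r + 6}, so ρ ≤ 1. On a suitable ray (z = it for sin/cos; z = t for sinh/cosh, t real → ∞), |cos(−7z + 6)| grows like e^{7|t|}/2, so ρ ≥ 1. Hence ρ = 1.
Therefore ρ = 1.

Order ρ = 1.


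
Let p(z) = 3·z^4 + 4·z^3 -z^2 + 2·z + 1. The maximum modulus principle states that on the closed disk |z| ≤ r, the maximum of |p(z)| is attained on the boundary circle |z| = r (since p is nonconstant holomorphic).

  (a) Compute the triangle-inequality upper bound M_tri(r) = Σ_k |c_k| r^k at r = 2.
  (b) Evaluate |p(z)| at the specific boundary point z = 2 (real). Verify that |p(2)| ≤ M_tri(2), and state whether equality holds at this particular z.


Coefficients: c_0 = 1, c_1 = 2, c_2 = -1, c_3 = 4, c_4 = 3. Radius r = 2.
Part (a). Triangle bound: M_tri(r) = Σ_k |c_k| r^k
  = |1|·2^0 + |2|·2^1 + |-1|·2^2 + |4|·2^3 + |3|·2^4
  = 1 + 4 + 4 + 32 + 48 = 89.
This bounds M(r) := max_{|z|=r} |p(z)| from above; equality holds iff all terms c_k z^k can be made to align in phase at a single z on |z|=r.
Part (b). At z = 2 (real, on the circle |z| = r):
  p(2) = (1)·2^0 + (2)·2^1 + (-1)·2^2 + (4)·2^3 + (3)·2^4 = 81.
  |p(2)| = 81.
Check: |p(2)| = 81 ≤ 89 = M_tri(2). ✓ Equality does not hold at z = 2 (the coefficients have mixed signs, so the terms do not all align in phase there).

M_tri(2) = 89; |p(2)| = 81; equality at z=2: no.


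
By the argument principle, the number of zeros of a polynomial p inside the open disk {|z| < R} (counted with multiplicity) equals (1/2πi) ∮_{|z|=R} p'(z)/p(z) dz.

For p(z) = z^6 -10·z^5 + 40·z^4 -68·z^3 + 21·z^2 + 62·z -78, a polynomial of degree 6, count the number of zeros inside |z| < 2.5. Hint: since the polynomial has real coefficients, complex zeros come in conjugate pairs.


The zeros of p are: (1 + 1i), (1 - 1i), -1, 3, (3 + 2i), (3 - 2i).
Their magnitudes are: 1.414, 1.414, 1, 3, 3.606, 3.606.
Zeros with |z| < R = 2.5: (1 + 1i), (1 - 1i), -1.
Count = 3.
By the argument principle, (1/2πi) ∮_{|z|=R} p'(z)/p(z) dz equals exactly this count.

Number of zeros inside |z| < 2.5: 3.


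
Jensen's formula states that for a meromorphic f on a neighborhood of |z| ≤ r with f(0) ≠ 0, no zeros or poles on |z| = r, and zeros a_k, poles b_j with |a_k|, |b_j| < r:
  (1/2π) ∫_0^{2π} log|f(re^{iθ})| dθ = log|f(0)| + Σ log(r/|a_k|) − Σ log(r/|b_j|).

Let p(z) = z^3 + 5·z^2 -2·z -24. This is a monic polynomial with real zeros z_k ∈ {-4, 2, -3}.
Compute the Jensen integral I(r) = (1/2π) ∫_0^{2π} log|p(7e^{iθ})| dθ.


Zeros: -4, -3, 2; r = 7.
Inside |z| < r: -4, -3, 2. Outside (|z| ≥ r): ∅.
p(0) = -24, so log|p(0)| = log(24) = 3.1781.
Apply Jensen: I(r) = log|p(0)| + Σ_k log(r/|z_k|), summed over zeros inside |z| < r.
  log(r/|z_k|) for z_k = -4: log(7/4) = 0.5596
  log(r/|z_k|) for z_k = 2: log(7/2) = 1.2528
  log(r/|z_k|) for z_k = -3: log(7/3) = 0.8473
Sum over inside zeros: 2.6597.
I(r) = log|p(0)| + (inside sum) = 3.1781 + 2.6597 = 5.8377.
Closed form (all zeros inside, monic): I(r) = n·log(r) = 3·log(7) = 5.8377. ✓

I(r) ≈ 5.8377.


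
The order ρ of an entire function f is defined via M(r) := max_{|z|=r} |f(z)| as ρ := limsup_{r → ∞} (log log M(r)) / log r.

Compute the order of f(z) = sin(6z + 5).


sin(w) is a linear combination of e^{iw} and e^{−iw} (or e^w, e^{−w} in the hyperbolic case), so |sin(w)| ≤ e^{|w|}. With w = 6z + 5, |w| ≤ 6|z| + 5 = 6r + 5 on |z| = r, giving M(r) ≤ e^{6r + 5}, so ρ ≤ 1. On a suitable ray (z = it for sin/cos; z = t for sinh/cosh, t real → ∞), |sin(6z + 5)| grows like e^{6|t|}/2, so ρ ≥ 1. Hence ρ = 1.
Therefore ρ = 1.

Order ρ = 1.


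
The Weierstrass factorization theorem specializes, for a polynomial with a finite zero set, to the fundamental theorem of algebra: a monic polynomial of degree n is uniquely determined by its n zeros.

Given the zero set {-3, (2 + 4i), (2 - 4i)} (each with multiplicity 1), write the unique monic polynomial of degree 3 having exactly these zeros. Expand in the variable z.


The polynomial is p(z) = ∏_{α ∈ S} (z − α), where S = {-3, (2 + 4i), (2 - 4i)}.
Expanding the product yields: p(z) = z^3 -z^2 + 8·z + 60.
Note conjugate pairs combine to real quadratics: (z − (2+4i))(z − (2−4i)) = z² − 4z + 20.
The resulting polynomial has degree 3 and real coefficients as required.

p(z) = z^3 -z^2 + 8·z + 60.


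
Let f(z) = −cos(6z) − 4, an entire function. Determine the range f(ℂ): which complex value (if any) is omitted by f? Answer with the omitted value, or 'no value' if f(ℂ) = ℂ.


Little Picard bounds the complement of f(ℂ) to at most one point.
cos is entire and surjective onto ℂ: for every w ∈ ℂ, cos(ζ) = w has a solution ζ ∈ ℂ (e.g., via the complex inverse arccos). With ζ = 6z this gives z = ζ/(6). Then -1·cos(6z) takes every value in -1·ℂ = ℂ, and adding -4 is a bijection of ℂ. So f is surjective and omits no value. (Note: only on the real line is cos bounded by [−1, 1].)

Omitted value: no value.


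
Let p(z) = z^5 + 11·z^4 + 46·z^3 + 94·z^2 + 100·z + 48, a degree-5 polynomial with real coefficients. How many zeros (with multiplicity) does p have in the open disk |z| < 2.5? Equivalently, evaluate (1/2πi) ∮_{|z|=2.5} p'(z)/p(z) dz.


The zeros of p are: (-1 + 1i), (-1 - 1i), -3, -2, -4.
Their magnitudes are: 1.414, 1.414, 3, 2, 4.
Zeros with |z| < R = 2.5: (-1 + 1i), (-1 - 1i), -2.
Count = 3.
By the argument principle, (1/2πi) ∮_{|z|=R} p'(z)/p(z) dz equals exactly this count.

Number of zeros inside |z| < 2.5: 3.


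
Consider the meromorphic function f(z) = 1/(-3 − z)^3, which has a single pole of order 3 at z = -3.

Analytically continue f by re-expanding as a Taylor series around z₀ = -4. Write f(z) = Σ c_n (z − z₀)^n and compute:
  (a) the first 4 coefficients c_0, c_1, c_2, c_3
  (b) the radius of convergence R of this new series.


Let w = z − z₀, so z = z₀ + w.
Then -3 − z = -3 − (z₀ + w) = (-3 − z₀) − w = 1 − w.
f(z) = 1/(1 − w)^3 = (1/(1)^3) · (1 − w/(1))^{−3}.
By the binomial series (1−u)^{−3} = Σ_{n≥0} C(n+2, 2) u^n for |u|<1, with u = w/(1):
  c_n = C(n+2, 2) / (1)^(n+3).
  c_0 = 1/(1)^3 = 1.
  c_1 = 3/(1)^4 = 3.
  c_2 = 6/(1)^5 = 6.
  c_3 = 10/(1)^6 = 10.
The series is valid for |w/d| < 1, i.e. |z − z₀| < |d|.
Radius of convergence: R = |-3 − z₀| = |1| = 1 (distance from z₀ to the singularity z = -3).

c_0 = 1, c_1 = 3, c_2 = 6, c_3 = 10; R = 1.


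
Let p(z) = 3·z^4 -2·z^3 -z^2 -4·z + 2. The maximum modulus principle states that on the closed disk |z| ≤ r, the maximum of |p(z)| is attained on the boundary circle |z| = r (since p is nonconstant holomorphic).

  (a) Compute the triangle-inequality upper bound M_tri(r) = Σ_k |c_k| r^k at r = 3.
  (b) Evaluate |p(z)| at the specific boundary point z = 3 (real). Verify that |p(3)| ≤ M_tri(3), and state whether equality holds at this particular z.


Coefficients: c_0 = 2, c_1 = -4, c_2 = -1, c_3 = -2, c_4 = 3. Radius r = 3.
Part (a). Triangle bound: M_tri(r) = Σ_k |c_k| r^k
  = |2|·3^0 + |-4|·3^1 + |-1|·3^2 + |-2|·3^3 + |3|·3^4
  = 2 + 12 + 9 + 54 + 243 = 320.
This bounds M(r) := max_{|z|=r} |p(z)| from above; equality holds iff all terms c_k z^k can be made to align in phase at a single z on |z|=r.
Part (b). At z = 3 (real, on the circle |z| = r):
  p(3) = (2)·3^0 + (-4)·3^1 + (-1)·3^2 + (-2)·3^3 + (3)·3^4 = 170.
  |p(3)| = 170.
Check: |p(3)| = 170 ≤ 320 = M_tri(3). ✓ Equality does not hold at z = 3 (the coefficients have mixed signs, so the terms do not all align in phase there).

M_tri(3) = 320; |p(3)| = 170; equality at z=3: no.


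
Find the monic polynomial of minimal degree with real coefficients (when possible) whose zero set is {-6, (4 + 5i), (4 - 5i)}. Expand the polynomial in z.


The polynomial is p(z) = ∏_{α ∈ S} (z − α), where S = {-6, (4 + 5i), (4 - 5i)}.
Expanding the product yields: p(z) = z^3 -2·z^2 -7·z + 246.
Note conjugate pairs combine to real quadratics: (z − (4+5i))(z − (4−5i)) = z² − 8z + 41.
The resulting polynomial has degree 3 and real coefficients as required.

p(z) = z^3 -2·z^2 -7·z + 246.


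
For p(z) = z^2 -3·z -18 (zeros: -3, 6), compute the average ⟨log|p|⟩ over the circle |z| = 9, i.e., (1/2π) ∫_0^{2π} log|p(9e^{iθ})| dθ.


Zeros: -3, 6; r = 9.
Inside |z| < r: -3, 6. Outside (|z| ≥ r): ∅.
p(0) = -18, so log|p(0)| = log(18) = 2.8904.
Apply Jensen: I(r) = log|p(0)| + Σ_k log(r/|z_k|), summed over zeros inside |z| < r.
  log(r/|z_k|) for z_k = -3: log(9/3) = 1.0986
  log(r/|z_k|) for z_k = 6: log(9/6) = 0.4055
Sum over inside zeros: 1.5041.
I(r) = log|p(0)| + (inside sum) = 2.8904 + 1.5041 = 4.3944.
Closed form (all zeros inside, monic): I(r) = n·log(r) = 2·log(9) = 4.3944. ✓

I(r) ≈ 4.3944.


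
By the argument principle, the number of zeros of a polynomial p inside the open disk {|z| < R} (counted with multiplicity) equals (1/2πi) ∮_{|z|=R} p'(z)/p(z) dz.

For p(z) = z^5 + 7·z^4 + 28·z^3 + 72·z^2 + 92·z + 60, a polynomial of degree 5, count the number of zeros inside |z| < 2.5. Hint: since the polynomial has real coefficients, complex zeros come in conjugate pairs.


The zeros of p are: (-1 + 3i), (-1 - 3i), -3, (-1 + 1i), (-1 - 1i).
Their magnitudes are: 3.162, 3.162, 3, 1.414, 1.414.
Zeros with |z| < R = 2.5: (-1 + 1i), (-1 - 1i).
Count = 2.
By the argument principle, (1/2πi) ∮_{|z|=R} p'(z)/p(z) dz equals exactly this count.

Number of zeros inside |z| < 2.5: 2.


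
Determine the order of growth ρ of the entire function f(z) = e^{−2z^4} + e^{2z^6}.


Each summand is entire of order 4 and 6 respectively (as in the single-exponential case). The order of a sum is at most the max of the orders, so ρ ≤ 6. For the lower bound: on |z|=r choose arg z so that 2z^6 is real positive; then |e^{2z^6}| = e^{2r^6} while |e^{-2z^4}| ≤ e^{2r^4} = o(e^{2r^6}). So |f| ≥ e^{2r^6}(1 − o(1)) and ρ ≥ 6. Hence ρ = max(4, 6) = 6.
Therefore ρ = 6.

Order ρ = 6.


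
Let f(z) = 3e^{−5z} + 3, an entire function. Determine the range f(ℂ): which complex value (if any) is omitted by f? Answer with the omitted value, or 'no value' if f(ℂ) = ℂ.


Little Picard bounds the complement of f(ℂ) to at most one point.
e^{−5z} is never zero on ℂ, so 3·e^{−5z} takes every value in ℂ ∖ {0}. Adding 3 shifts the range to ℂ ∖ {3}. Thus f omits exactly the value 3.

Omitted value: 3.


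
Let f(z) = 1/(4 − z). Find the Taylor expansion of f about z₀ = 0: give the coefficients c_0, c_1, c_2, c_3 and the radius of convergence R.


Let w = z − z₀, so z = z₀ + w.
Then 4 − z = 4 − (z₀ + w) = (4 − z₀) − w = 4 − w.
f(z) = 1/(4 − w) = (1/(4)) · 1/(1 − w/(4)) = Σ_{n≥0} w^n / (4)^(n+1).
So c_n = 1/(4)^(n+1):
  c_0 = 1/(4)^1 = 1/4.
  c_1 = 1/(4)^2 = 1/16.
  c_2 = 1/(4)^3 = 1/64.
  c_3 = 1/(4)^4 = 1/256.
The series is valid for |w/d| < 1, i.e. |z − z₀| < |d|.
Radius of convergence: R = |4 − z₀| = |4| = 4 (distance from z₀ to the singularity z = 4).

c_0 = 1/4, c_1 = 1/16, c_2 = 1/64, c_3 = 1/256; R = 4.


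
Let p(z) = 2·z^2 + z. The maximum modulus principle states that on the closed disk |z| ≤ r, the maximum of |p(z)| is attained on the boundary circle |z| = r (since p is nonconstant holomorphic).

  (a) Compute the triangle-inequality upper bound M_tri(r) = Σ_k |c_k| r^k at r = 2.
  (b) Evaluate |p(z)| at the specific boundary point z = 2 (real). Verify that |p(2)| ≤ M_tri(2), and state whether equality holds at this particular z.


Coefficients: c_0 = 0, c_1 = 1, c_2 = 2. Radius r = 2.
Part (a). Triangle bound: M_tri(r) = Σ_k |c_k| r^k
  = |0|·2^0 + |1|·2^1 + |2|·2^2
  = 0 + 2 + 8 = 10.
This bounds M(r) := max_{|z|=r} |p(z)| from above; equality holds iff all terms c_k z^k can be made to align in phase at a single z on |z|=r.
Part (b). At z = 2 (real, on the circle |z| = r):
  p(2) = (0)·2^0 + (1)·2^1 + (2)·2^2 = 10.
  |p(2)| = 10.
Since all nonzero coefficients share the same sign, |p(2)| = 10 = M_tri(2); the triangle bound is attained at z = 2, so in fact M(r) = 10.

M_tri(2) = 10; |p(2)| = 10; equality at z=2: yes.


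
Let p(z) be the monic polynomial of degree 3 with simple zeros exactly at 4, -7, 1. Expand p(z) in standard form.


The polynomial is p(z) = ∏_{α ∈ S} (z − α), where S = {4, -7, 1}.
Expanding the product yields: p(z) = z^3 + 2·z^2 -31·z + 28.
The resulting polynomial has degree 3 and real coefficients as required.

p(z) = z^3 + 2·z^2 -31·z + 28.


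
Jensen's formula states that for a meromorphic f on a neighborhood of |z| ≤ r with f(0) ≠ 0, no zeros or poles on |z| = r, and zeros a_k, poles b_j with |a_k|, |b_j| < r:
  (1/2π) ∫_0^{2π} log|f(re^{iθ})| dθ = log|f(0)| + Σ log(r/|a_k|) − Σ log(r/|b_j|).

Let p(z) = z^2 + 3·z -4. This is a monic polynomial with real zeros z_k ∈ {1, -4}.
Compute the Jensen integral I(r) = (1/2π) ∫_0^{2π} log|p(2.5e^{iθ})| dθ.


Zeros: -4, 1; r = 2.5.
Inside |z| < r: 1. Outside (|z| ≥ r): -4.
p(0) = -4, so log|p(0)| = log(4) = 1.3863.
Apply Jensen: I(r) = log|p(0)| + Σ_k log(r/|z_k|), summed over zeros inside |z| < r.
  log(r/|z_k|) for z_k = 1: log(2.5/1) = 0.9163
  Outside zeros (-4) contribute nothing to the Jensen sum.
Sum over inside zeros: 0.9163.
I(r) = log|p(0)| + (inside sum) = 1.3863 + 0.9163 = 2.3026.
Note: since some zeros are outside |z| ≤ r, the simplified n·log(r) form does NOT apply — only the inside zeros contribute.

I(r) ≈ 2.3026.


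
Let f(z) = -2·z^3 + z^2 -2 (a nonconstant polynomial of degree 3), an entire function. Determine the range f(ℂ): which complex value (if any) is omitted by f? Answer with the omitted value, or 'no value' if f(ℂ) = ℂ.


Little Picard bounds the complement of f(ℂ) to at most one point.
For every w ∈ ℂ, the equation p(z) − w = 0 is a nonconstant polynomial in z and hence has at least one root by the fundamental theorem of algebra. So p is surjective onto ℂ, omitting no value.

Omitted value: no value.


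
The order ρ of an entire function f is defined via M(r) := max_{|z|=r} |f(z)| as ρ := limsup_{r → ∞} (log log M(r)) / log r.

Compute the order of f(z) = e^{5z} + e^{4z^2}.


Each summand is entire of order 1 and 2 respectively (as in the single-exponential case). The order of a sum is at most the max of the orders, so ρ ≤ 2. For the lower bound: on |z|=r choose arg z so that 4z^2 is real positive; then |e^{4z^2}| = e^{4r^2} while |e^{5z}| ≤ e^{5r^1} = o(e^{4r^2}). So |f| ≥ e^{4r^2}(1 − o(1)) and ρ ≥ 2. Hence ρ = max(1, 2) = 2.
Therefore ρ = 2.

Order ρ = 2.


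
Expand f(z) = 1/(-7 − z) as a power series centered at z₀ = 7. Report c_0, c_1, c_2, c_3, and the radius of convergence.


Let w = z − z₀, so z = z₀ + w.
Then -7 − z = -7 − (z₀ + w) = (-7 − z₀) − w = -14 − w.
f(z) = 1/(-14 − w) = (1/(-14)) · 1/(1 − w/(-14)) = Σ_{n≥0} w^n / (-14)^(n+1).
So c_n = 1/(-14)^(n+1):
  c_0 = 1/(-14)^1 = -1/14.
  c_1 = 1/(-14)^2 = 1/196.
  c_2 = 1/(-14)^3 = -1/2744.
  c_3 = 1/(-14)^4 = 1/38416.
The series is valid for |w/d| < 1, i.e. |z − z₀| < |d|.
Radius of convergence: R = |-7 − z₀| = |-14| = 14 (distance from z₀ to the singularity z = -7).

c_0 = -1/14, c_1 = 1/196, c_2 = -1/2744, c_3 = 1/38416; R = 14.


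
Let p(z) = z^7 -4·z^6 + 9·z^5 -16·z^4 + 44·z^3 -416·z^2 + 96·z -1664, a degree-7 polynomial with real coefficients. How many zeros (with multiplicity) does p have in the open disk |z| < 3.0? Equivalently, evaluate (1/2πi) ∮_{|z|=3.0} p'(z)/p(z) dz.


The zeros of p are: 4, (0 + 2i), (0 - 2i), (2 + 3i), (2 - 3i), (-2 + 2i), (-2 - 2i).
Their magnitudes are: 4, 2, 2, 3.606, 3.606, 2.828, 2.828.
Zeros with |z| < R = 3.0: (0 + 2i), (0 - 2i), (-2 + 2i), (-2 - 2i).
Count = 4.
By the argument principle, (1/2πi) ∮_{|z|=R} p'(z)/p(z) dz equals exactly this count.

Number of zeros inside |z| < 3.0: 4.


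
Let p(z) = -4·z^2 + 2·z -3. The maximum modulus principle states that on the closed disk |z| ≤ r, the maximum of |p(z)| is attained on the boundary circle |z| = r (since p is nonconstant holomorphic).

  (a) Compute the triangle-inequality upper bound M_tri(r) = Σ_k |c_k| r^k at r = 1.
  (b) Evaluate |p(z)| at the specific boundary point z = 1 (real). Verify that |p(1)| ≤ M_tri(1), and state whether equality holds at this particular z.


Coefficients: c_0 = -3, c_1 = 2, c_2 = -4. Radius r = 1.
Part (a). Triangle bound: M_tri(r) = Σ_k |c_k| r^k
  = |-3|·1^0 + |2|·1^1 + |-4|·1^2
  = 3 + 2 + 4 = 9.
This bounds M(r) := max_{|z|=r} |p(z)| from above; equality holds iff all terms c_k z^k can be made to align in phase at a single z on |z|=r.
Part (b). At z = 1 (real, on the circle |z| = r):
  p(1) = (-3)·1^0 + (2)·1^1 + (-4)·1^2 = -5.
  |p(1)| = 5.
Check: |p(1)| = 5 ≤ 9 = M_tri(1). ✓ Equality does not hold at z = 1 (the coefficients have mixed signs, so the terms do not all align in phase there).

M_tri(1) = 9; |p(1)| = 5; equality at z=1: no.


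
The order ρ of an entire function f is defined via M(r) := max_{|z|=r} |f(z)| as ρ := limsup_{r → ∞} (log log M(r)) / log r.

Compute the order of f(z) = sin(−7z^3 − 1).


Write sin(w) = (e^{iw} ± e^{−iw})/(2 or 2i), so |sin(w)| ≤ e^{|w|}. With w = −7z^3 − 1, |w| ≤ 7r^3 + 1 on |z|=r, giving M(r) ≤ e^{7r^3 + 1} and ρ ≤ 3. For the lower bound, choose z on |z|=r with -7z^3 purely imaginary of modulus 7r^3; then |sin(−7z^3 − 1)| grows like e^{7r^3}/2, so ρ ≥ 3. Hence ρ = 3.
Therefore ρ = 3.

Order ρ = 3.


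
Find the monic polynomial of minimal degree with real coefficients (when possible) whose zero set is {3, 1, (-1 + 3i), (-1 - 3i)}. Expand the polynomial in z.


The polynomial is p(z) = ∏_{α ∈ S} (z − α), where S = {3, 1, (-1 + 3i), (-1 - 3i)}.
Expanding the product yields: p(z) = z^4 -2·z^3 + 5·z^2 -34·z + 30.
Note conjugate pairs combine to real quadratics: (z − (-1+3i))(z − (-1−3i)) = z² + 2z + 10.
The resulting polynomial has degree 4 and real coefficients as required.

p(z) = z^4 -2·z^3 + 5·z^2 -34·z + 30.


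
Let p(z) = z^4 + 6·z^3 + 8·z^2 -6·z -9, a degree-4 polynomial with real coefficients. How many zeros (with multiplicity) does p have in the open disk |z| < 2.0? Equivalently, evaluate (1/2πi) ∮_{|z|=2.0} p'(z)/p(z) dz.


The zeros of p are: 1, -3, -3, -1.
Their magnitudes are: 1, 3, 3, 1.
Zeros with |z| < R = 2.0: 1, -1.
Count = 2.
By the argument principle, (1/2πi) ∮_{|z|=R} p'(z)/p(z) dz equals exactly this count.

Number of zeros inside |z| < 2.0: 2.


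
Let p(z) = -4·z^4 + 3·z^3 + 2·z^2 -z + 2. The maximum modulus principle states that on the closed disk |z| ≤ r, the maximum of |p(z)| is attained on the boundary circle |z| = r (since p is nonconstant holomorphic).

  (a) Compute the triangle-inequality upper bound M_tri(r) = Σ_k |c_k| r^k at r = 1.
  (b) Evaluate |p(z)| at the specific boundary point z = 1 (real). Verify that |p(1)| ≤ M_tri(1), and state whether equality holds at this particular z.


Coefficients: c_0 = 2, c_1 = -1, c_2 = 2, c_3 = 3, c_4 = -4. Radius r = 1.
Part (a). Triangle bound: M_tri(r) = Σ_k |c_k| r^k
  = |2|·1^0 + |-1|·1^1 + |2|·1^2 + |3|·1^3 + |-4|·1^4
  = 2 + 1 + 2 + 3 + 4 = 12.
This bounds M(r) := max_{|z|=r} |p(z)| from above; equality holds iff all terms c_k z^k can be made to align in phase at a single z on |z|=r.
Part (b). At z = 1 (real, on the circle |z| = r):
  p(1) = (2)·1^0 + (-1)·1^1 + (2)·1^2 + (3)·1^3 + (-4)·1^4 = 2.
  |p(1)| = 2.
Check: |p(1)| = 2 ≤ 12 = M_tri(1). ✓ Equality does not hold at z = 1 (the coefficients have mixed signs, so the terms do not all align in phase there).

M_tri(1) = 12; |p(1)| = 2; equality at z=1: no.


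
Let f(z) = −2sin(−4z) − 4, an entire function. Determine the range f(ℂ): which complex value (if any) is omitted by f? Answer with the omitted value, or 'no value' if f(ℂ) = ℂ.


Little Picard bounds the complement of f(ℂ) to at most one point.
sin is entire and surjective onto ℂ: for every w ∈ ℂ, sin(ζ) = w has a solution ζ ∈ ℂ (e.g., via the complex inverse arcsin). With ζ = −4z this gives z = ζ/(-4). Then -2·sin(−4z) takes every value in -2·ℂ = ℂ, and adding -4 is a bijection of ℂ. So f is surjective and omits no value. (Note: only on the real line is sin bounded by [−1, 1].)

Omitted value: no value.


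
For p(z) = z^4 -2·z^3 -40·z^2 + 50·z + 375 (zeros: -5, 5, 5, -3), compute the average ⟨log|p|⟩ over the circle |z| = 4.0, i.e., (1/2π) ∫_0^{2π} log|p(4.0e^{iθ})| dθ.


Zeros: -5, -3, 5, 5; r = 4.0.
Inside |z| < r: -3. Outside (|z| ≥ r): -5, 5, 5.
p(0) = 375, so log|p(0)| = log(375) = 5.9269.
Apply Jensen: I(r) = log|p(0)| + Σ_k log(r/|z_k|), summed over zeros inside |z| < r.
  log(r/|z_k|) for z_k = -3: log(4.0/3) = 0.2877
  Outside zeros (-5, 5, 5) contribute nothing to the Jensen sum.
Sum over inside zeros: 0.2877.
I(r) = log|p(0)| + (inside sum) = 5.9269 + 0.2877 = 6.2146.
Note: since some zeros are outside |z| ≤ r, the simplified n·log(r) form does NOT apply — only the inside zeros contribute.

I(r) ≈ 6.2146.


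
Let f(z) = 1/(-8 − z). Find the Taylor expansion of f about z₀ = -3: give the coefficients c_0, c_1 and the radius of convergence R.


Let w = z − z₀, so z = z₀ + w.
Then -8 − z = -8 − (z₀ + w) = (-8 − z₀) − w = -5 − w.
f(z) = 1/(-5 − w) = (1/(-5)) · 1/(1 − w/(-5)) = Σ_{n≥0} w^n / (-5)^(n+1).
So c_n = 1/(-5)^(n+1):
  c_0 = 1/(-5)^1 = -1/5.
  c_1 = 1/(-5)^2 = 1/25.
The series is valid for |w/d| < 1, i.e. |z − z₀| < |d|.
Radius of convergence: R = |-8 − z₀| = |-5| = 5 (distance from z₀ to the singularity z = -8).

c_0 = -1/5, c_1 = 1/25; R = 5.
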